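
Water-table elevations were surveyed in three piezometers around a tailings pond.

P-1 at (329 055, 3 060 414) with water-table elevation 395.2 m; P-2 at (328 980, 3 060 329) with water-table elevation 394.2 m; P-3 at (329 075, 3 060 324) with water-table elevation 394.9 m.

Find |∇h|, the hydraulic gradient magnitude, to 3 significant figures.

0.00914

Differences from P-1: to P-2 (Δx, Δy, Δh) = (-75, -85, -1.0); to P-3 = (20, -90, -0.3).
Determinant of the coordinate differences = (-75)·(-90) − 20·(-85) = 8450.
∂h/∂x = [(-1.0)·(-90) − (-0.3)·(-85)] / 8450 = +0.007633
∂h/∂y = [(-75)·(-0.3) − 20·(-1.0)] / 8450 = +0.005030
|∇h| = √(0.007633² + 0.005030²) = 0.009141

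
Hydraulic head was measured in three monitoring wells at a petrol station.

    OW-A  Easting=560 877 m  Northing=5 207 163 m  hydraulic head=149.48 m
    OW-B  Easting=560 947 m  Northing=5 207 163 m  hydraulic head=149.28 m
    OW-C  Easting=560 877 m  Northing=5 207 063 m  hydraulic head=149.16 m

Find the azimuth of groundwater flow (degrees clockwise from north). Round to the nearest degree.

∂h/∂x = (149.28 − 149.48) / (560947 − 560877) = -0.002857
∂h/∂y = (149.16 − 149.48) / (5207063 − 5207163) = +0.003200
Flow direction (−∇h) has components (+0.002857 E, -0.003200 N).
Azimuth = atan2(E, N) = atan2(+0.002857, -0.003200) = 138.2° ≈ 138°.

138°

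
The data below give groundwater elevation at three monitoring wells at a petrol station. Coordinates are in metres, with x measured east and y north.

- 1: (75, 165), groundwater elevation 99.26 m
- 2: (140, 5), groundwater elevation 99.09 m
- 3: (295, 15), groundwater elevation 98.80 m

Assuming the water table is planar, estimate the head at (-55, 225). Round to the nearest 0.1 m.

99.5 m

With h = a·x + b·y + c and 1 as origin, the differences give:
  65·a + (-160)·b = -0.17
  220·a + (-150)·b = -0.46
Eliminate b (×(-150) and ×(-160), subtract): 25450·a = -48.100 → a = ∂h/∂x = -0.001890
Back-substitute: b = ∂h/∂y = +0.0002947.
h(-55, 225) = 99.26 + (-0.001890)·(-130) + (+0.0002947)·(60) = 99.26 +0.246 +0.018 = 99.523 m.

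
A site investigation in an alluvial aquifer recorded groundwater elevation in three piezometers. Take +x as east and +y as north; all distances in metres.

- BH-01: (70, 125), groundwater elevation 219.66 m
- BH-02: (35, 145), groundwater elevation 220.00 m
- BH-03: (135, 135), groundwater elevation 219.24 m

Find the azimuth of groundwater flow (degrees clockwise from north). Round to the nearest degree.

Three-point gradient (reference BH-01): Δ to BH-02 = (-35, 20, +0.34), Δ to BH-03 = (65, 10, -0.42).
∂h/∂x = -0.007152, ∂h/∂y = +0.004485 (det = -1650).
Flow direction (−∇h) has components (+0.007152 E, -0.004485 N).
Azimuth = atan2(E, N) = atan2(+0.007152, -0.004485) = 122.1° ≈ 122°.

122°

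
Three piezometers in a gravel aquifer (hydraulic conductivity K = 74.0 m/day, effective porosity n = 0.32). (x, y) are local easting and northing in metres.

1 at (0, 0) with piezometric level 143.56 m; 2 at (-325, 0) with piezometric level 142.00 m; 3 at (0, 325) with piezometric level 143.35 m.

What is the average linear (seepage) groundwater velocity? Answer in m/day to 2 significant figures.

∂h/∂x = (142.00 − 143.56) / (-325 − 0) = +0.004800
∂h/∂y = (143.35 − 143.56) / (325 − 0) = -0.0006462
|∇h| = √(0.004800² + -0.0006462²) = 0.004843
Seepage velocity v = K·i/n = 74.0 × 0.004843 / 0.32 = 1.12 m/day.

1.1 m/day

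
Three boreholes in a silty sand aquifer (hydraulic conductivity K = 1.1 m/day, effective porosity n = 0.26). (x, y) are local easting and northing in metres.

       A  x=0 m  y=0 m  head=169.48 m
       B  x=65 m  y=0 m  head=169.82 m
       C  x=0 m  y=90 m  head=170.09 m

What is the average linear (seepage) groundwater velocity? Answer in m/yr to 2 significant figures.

∂h/∂x = (169.82 − 169.48) / (65 − 0) = +0.005231
∂h/∂y = (170.09 − 169.48) / (90 − 0) = +0.006778
|∇h| = √(0.005231² + 0.006778²) = 0.008562
Seepage velocity v = K·i/n = 1.1 × 0.008562 / 0.26 = 0.03622 m/day = 13.23 m/yr.

13 m/yr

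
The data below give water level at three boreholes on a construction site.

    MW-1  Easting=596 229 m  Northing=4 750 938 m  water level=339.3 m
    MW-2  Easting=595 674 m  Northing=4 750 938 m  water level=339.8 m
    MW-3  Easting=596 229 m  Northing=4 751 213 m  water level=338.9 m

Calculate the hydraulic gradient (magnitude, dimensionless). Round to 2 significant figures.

∂h/∂x = (339.8 − 339.3) / (595674 − 596229) = -0.0009009
∂h/∂y = (338.9 − 339.3) / (4751213 − 4750938) = -0.001455
|∇h| = √(-0.0009009² + -0.001455²) = 0.001711

0.0017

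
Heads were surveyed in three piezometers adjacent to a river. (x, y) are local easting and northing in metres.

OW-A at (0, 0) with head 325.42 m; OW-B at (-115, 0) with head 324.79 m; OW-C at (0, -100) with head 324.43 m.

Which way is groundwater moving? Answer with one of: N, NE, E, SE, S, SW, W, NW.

SW

∂h/∂x = (324.79 − 325.42) / (-115 − 0) = +0.005478
∂h/∂y = (324.43 − 325.42) / (-100 − 0) = +0.009900
Flow = −∇h = (-0.005478 east, -0.009900 north), which points southwest.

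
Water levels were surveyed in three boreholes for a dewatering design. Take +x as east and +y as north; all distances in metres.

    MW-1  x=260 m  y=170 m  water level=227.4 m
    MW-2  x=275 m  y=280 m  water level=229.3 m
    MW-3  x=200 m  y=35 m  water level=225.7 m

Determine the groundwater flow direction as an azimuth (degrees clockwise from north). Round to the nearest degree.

142°

Taking MW-1 as reference: MW-2−MW-1 = (15, 110, +1.9); MW-3−MW-1 = (-60, -135, -1.7).
Solve a·Δx + b·Δy = Δh: det = 15·(-135) − (-60)·110 = 4575.
∂h/∂x = [(+1.9)·(-135) − (-1.7)·110] / 4575 = -0.01519
∂h/∂y = [15·(-1.7) − (-60)·(+1.9)] / 4575 = +0.01934
Flow direction (−∇h) has components (+0.01519 E, -0.01934 N).
Azimuth = atan2(E, N) = atan2(+0.01519, -0.01934) = 141.9° ≈ 142°.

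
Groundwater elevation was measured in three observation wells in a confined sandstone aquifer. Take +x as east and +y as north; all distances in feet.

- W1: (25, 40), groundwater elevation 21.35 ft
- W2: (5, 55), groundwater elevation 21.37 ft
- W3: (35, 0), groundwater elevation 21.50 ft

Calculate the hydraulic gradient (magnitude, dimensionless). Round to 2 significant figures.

With h = a·x + b·y + c and W1 as origin, the differences give:
  (-20)·a + 15·b = +0.02
  10·a + (-40)·b = +0.15
Eliminate b (×(-40) and ×15, subtract): 650·a = -3.050 → a = ∂h/∂x = -0.004692
Back-substitute: b = ∂h/∂y = -0.004923.
|∇h| = √(-0.004692² + -0.004923²) = 0.006801

0.0068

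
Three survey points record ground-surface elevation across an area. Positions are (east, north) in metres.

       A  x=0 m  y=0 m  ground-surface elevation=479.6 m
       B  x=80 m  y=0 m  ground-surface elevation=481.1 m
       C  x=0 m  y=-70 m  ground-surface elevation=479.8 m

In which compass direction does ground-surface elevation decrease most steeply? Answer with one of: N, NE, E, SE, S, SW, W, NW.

∂z/∂x = (481.1 − 479.6) / (80 − 0) = +0.01875
∂z/∂y = (479.8 − 479.6) / (-70 − 0) = -0.002857
Steepest decrease is along −∇f = (-0.01875 E, +0.002857 N) → west.

W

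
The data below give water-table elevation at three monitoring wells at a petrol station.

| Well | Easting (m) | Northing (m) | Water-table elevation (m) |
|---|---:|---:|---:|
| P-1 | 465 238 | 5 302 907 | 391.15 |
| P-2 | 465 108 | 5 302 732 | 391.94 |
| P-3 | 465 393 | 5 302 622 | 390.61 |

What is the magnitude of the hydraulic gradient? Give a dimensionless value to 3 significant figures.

0.00505

With h = a·x + b·y + c and P-1 as origin, the differences give:
  (-130)·a + (-175)·b = +0.79
  155·a + (-285)·b = -0.54
Eliminate b (×(-285) and ×(-175), subtract): 64175·a = -319.650 → a = ∂h/∂x = -0.004981
Back-substitute: b = ∂h/∂y = -0.0008142.
|∇h| = √(-0.004981² + -0.0008142²) = 0.005047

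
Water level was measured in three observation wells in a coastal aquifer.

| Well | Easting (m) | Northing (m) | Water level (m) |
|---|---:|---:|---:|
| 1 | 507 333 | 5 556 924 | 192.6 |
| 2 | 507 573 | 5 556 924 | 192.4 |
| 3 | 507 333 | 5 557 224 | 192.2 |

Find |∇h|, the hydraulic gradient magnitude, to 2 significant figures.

0.0016

∂h/∂x = (192.4 − 192.6) / (507573 − 507333) = -0.0008333
∂h/∂y = (192.2 − 192.6) / (5557224 − 5556924) = -0.001333
|∇h| = √(-0.0008333² + -0.001333²) = 0.001572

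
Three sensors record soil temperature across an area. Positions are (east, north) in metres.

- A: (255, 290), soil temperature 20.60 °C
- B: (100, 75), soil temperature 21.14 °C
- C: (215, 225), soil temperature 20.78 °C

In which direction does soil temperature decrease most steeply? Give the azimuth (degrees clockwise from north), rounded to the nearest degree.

330°

With T = a·x + b·y + c and A as origin, the differences give:
  (-155)·a + (-215)·b = +0.54
  (-40)·a + (-65)·b = +0.18
Eliminate b (×(-65) and ×(-215), subtract): 1475·a = 3.600 → a = ∂T/∂x = +0.002441
Back-substitute: b = ∂T/∂y = -0.004271.
Steepest decrease is along −∇f: components (-0.002441 E, +0.004271 N).
Azimuth = atan2(-0.002441, +0.004271) = 330.3° ≈ 330°.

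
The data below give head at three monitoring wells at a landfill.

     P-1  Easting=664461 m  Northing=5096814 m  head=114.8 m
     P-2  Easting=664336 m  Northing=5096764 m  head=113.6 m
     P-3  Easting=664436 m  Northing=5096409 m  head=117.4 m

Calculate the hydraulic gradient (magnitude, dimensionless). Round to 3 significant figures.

0.0144

Differences from P-1: to P-2 (Δx, Δy, Δh) = (-125, -50, -1.2); to P-3 = (-25, -405, +2.6).
Solve a·Δx + b·Δy = Δh: det = (-125)·(-405) − (-25)·(-50) = 49375.
∂h/∂x = [(-1.2)·(-405) − (+2.6)·(-50)] / 49375 = +0.01248
∂h/∂y = [(-125)·(+2.6) − (-25)·(-1.2)] / 49375 = -0.007190
|∇h| = √(0.01248² + -0.007190²) = 0.0144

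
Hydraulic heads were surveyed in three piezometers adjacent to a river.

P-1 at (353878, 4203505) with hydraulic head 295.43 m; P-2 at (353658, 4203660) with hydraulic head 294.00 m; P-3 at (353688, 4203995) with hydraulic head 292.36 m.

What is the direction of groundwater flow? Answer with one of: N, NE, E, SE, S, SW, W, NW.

NW

Differences from P-1: to P-2 (Δx, Δy, Δh) = (-220, 155, -1.43); to P-3 = (-190, 490, -3.07).
Solve a·Δx + b·Δy = Δh: det = (-220)·490 − (-190)·155 = -78350.
∂h/∂x = [(-1.43)·490 − (-3.07)·155] / -78350 = +0.002870
∂h/∂y = [(-220)·(-3.07) − (-190)·(-1.43)] / -78350 = -0.005153
Flow = −∇h = (-0.002870 east, +0.005153 north), which points northwest.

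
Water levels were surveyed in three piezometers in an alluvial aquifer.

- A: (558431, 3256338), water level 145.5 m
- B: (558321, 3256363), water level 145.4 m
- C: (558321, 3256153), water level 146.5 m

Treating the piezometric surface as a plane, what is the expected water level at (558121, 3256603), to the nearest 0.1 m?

144.2 m

With h = a·x + b·y + c and A as origin, the differences give:
  (-110)·a + 25·b = -0.1
  (-110)·a + (-185)·b = +1.0
Eliminate b (×(-185) and ×25, subtract): 23100·a = -6.50 → a = ∂h/∂x = -0.0002814
Back-substitute: b = ∂h/∂y = -0.005238.
h(558121, 3256603) = 145.5 + (-0.0002814)·(-310) + (-0.005238)·(265) = 145.5 +0.087 -1.388 = 144.199 m.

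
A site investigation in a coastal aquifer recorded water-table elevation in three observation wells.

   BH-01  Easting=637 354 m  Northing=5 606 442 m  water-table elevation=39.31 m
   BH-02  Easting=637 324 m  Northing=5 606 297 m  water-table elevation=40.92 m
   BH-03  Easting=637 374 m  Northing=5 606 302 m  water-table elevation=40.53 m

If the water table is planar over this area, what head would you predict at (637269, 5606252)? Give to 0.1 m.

41.7 m

With h = a·x + b·y + c and BH-01 as origin, the differences give:
  (-30)·a + (-145)·b = +1.61
  20·a + (-140)·b = +1.22
Eliminate b (×(-140) and ×(-145), subtract): 7100·a = -48.500 → a = ∂h/∂x = -0.006831
Back-substitute: b = ∂h/∂y = -0.009690.
h(637269, 5606252) = 39.31 + (-0.006831)·(-85) + (-0.009690)·(-190) = 39.31 +0.581 +1.841 = 41.732 m.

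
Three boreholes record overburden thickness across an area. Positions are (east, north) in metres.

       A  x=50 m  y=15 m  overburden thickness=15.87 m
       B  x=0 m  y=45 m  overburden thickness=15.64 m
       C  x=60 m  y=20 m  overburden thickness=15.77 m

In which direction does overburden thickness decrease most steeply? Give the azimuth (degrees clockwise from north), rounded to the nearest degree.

Three-point gradient (reference A): Δ to B = (-50, 30, -0.23), Δ to C = (10, 5, -0.10).
∂d/∂x = -0.003364, ∂d/∂y = -0.01327 (det = -550).
Steepest decrease is along −∇f: components (+0.003364 E, +0.01327 N).
Azimuth = atan2(+0.003364, +0.01327) = 14.2° ≈ 014°.

014°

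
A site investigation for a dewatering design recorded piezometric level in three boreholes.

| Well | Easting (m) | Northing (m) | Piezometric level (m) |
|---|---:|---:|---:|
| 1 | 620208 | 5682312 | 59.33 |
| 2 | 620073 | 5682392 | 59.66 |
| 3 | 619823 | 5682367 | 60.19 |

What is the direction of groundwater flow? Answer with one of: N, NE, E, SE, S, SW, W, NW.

E

With h = a·x + b·y + c and 1 as origin, the differences give:
  (-135)·a + 80·b = +0.33
  (-385)·a + 55·b = +0.86
Eliminate b (×55 and ×80, subtract): 23375·a = -50.650 → a = ∂h/∂x = -0.002167
Back-substitute: b = ∂h/∂y = +0.0004684.
Flow = −∇h = (+0.002167 east, -0.0004684 north), which points east.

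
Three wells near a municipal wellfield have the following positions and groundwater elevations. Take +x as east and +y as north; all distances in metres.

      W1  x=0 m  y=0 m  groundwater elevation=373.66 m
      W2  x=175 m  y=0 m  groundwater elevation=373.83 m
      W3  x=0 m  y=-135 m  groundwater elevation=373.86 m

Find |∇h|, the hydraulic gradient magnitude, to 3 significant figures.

∂h/∂x = (373.83 − 373.66) / (175 − 0) = +0.0009714
∂h/∂y = (373.86 − 373.66) / (-135 − 0) = -0.001481
|∇h| = √(0.0009714² + -0.001481²) = 0.001771

0.00177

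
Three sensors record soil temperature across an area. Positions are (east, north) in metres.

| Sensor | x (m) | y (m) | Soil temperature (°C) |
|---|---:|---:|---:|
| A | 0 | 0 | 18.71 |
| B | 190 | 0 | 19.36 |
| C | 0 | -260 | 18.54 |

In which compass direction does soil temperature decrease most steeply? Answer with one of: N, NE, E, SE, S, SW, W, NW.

∂T/∂x = (19.36 − 18.71) / (190 − 0) = +0.003421
∂T/∂y = (18.54 − 18.71) / (-260 − 0) = +0.0006538
Steepest decrease is along −∇f = (-0.003421 E, -0.0006538 N) → west.

W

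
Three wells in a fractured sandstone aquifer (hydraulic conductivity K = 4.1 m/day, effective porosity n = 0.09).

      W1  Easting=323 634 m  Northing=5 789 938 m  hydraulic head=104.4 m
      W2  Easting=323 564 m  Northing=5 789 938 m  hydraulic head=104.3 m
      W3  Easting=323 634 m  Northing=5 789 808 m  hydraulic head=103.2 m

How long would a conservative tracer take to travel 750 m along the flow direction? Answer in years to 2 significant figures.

4.8 years

∂h/∂x = (104.3 − 104.4) / (323564 − 323634) = +0.001429
∂h/∂y = (103.2 − 104.4) / (5789808 − 5789938) = +0.009231
|∇h| = √(0.001429² + 0.009231²) = 0.009341
Seepage velocity v = K·i/n = 4.1 × 0.009341 / 0.09 = 0.4255 m/day.
t = 750 / 0.4255 = 1763 days = 4.83 years.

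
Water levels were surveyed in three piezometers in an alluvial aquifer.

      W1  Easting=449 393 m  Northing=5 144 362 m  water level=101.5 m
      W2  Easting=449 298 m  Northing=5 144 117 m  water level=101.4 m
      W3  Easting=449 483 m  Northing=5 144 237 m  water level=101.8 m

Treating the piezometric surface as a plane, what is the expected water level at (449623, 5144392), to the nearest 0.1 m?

102.1 m

With h = a·x + b·y + c and W1 as origin, the differences give:
  (-95)·a + (-245)·b = -0.1
  90·a + (-125)·b = +0.3
Eliminate b (×(-125) and ×(-245), subtract): 33925·a = 86.00 → a = ∂h/∂x = +0.002535
Back-substitute: b = ∂h/∂y = -0.0005748.
h(449623, 5144392) = 101.5 + (+0.002535)·(230) + (-0.0005748)·(30) = 101.5 +0.583 -0.017 = 102.066 m.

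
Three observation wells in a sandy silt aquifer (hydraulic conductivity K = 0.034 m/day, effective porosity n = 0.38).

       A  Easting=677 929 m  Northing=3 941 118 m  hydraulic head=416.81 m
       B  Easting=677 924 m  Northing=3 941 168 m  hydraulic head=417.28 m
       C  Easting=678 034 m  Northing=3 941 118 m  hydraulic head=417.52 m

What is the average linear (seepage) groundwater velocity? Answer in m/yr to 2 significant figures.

0.40 m/yr

With h = a·x + b·y + c and A as origin, the differences give:
  (-5)·a + 50·b = +0.47
  105·a + 0·b = +0.71
Eliminate b (×0 and ×50, subtract): -5250·a = -35.500 → a = ∂h/∂x = +0.006762
Back-substitute: b = ∂h/∂y = +0.01008.
|∇h| = √(0.006762² + 0.01008²) = 0.01214
Seepage velocity v = K·i/n = 0.034 × 0.01214 / 0.38 = 0.001086 m/day = 0.3967 m/yr.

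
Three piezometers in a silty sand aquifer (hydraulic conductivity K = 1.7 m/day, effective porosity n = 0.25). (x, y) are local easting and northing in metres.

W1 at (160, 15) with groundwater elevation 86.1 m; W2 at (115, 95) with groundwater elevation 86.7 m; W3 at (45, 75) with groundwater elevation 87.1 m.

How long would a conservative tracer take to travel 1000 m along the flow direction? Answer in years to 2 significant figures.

Differences from W1: to W2 (Δx, Δy, Δh) = (-45, 80, +0.6); to W3 = (-115, 60, +1.0).
Solve a·Δx + b·Δy = Δh: det = (-45)·60 − (-115)·80 = 6500.
∂h/∂x = [(+0.6)·60 − (+1.0)·80] / 6500 = -0.006769
∂h/∂y = [(-45)·(+1.0) − (-115)·(+0.6)] / 6500 = +0.003692
|∇h| = √(-0.006769² + 0.003692²) = 0.00771
Seepage velocity v = K·i/n = 1.7 × 0.00771 / 0.25 = 0.05243 m/day.
t = 1000 / 0.05243 = 1.907e+04 days = 52.2 years.

52 years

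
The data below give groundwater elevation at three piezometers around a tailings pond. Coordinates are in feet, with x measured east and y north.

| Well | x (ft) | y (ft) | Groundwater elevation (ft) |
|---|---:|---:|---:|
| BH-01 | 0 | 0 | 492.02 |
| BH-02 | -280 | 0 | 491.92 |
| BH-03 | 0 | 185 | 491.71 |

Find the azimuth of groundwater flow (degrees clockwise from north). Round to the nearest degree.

348°

∂h/∂x = (491.92 − 492.02) / (-280 − 0) = +0.0003571
∂h/∂y = (491.71 − 492.02) / (185 − 0) = -0.001676
Flow direction (−∇h) has components (-0.0003571 E, +0.001676 N).
Azimuth = atan2(E, N) = atan2(-0.0003571, +0.001676) = 348.0° ≈ 348°.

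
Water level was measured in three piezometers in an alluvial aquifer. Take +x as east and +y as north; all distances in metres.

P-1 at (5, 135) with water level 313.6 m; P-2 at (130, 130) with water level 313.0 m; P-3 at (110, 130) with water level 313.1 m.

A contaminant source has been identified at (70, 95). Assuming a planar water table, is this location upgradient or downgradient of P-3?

upgradient

Differences from P-1: to P-2 (Δx, Δy, Δh) = (125, -5, -0.6); to P-3 = (105, -5, -0.5).
Determinant of the coordinate differences = 125·(-5) − 105·(-5) = -100.
∂h/∂x = [(-0.6)·(-5) − (-0.5)·(-5)] / -100 = -0.005000
∂h/∂y = [125·(-0.5) − 105·(-0.6)] / -100 = -0.005000
Head at (70, 95) = 313.6 + (-0.005000)·(65) + (-0.005000)·(-40) = 313.48 m.
That is higher than the 313.1 m at P-3, so the point is upgradient.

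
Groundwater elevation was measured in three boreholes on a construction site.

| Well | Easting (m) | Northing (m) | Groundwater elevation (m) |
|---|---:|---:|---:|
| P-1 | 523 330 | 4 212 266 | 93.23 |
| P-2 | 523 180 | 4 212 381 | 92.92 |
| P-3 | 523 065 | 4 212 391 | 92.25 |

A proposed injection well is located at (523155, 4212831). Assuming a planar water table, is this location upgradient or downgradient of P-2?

upgradient

With h = a·x + b·y + c and P-1 as origin, the differences give:
  (-150)·a + 115·b = -0.31
  (-265)·a + 125·b = -0.98
Eliminate b (×125 and ×115, subtract): 11725·a = 73.950 → a = ∂h/∂x = +0.006307
Back-substitute: b = ∂h/∂y = +0.005531.
Head at (523155, 4212831) = 93.23 + (+0.006307)·(-175) + (+0.005531)·(565) = 95.25 m.
That is higher than the 92.92 m at P-2, so the point is upgradient.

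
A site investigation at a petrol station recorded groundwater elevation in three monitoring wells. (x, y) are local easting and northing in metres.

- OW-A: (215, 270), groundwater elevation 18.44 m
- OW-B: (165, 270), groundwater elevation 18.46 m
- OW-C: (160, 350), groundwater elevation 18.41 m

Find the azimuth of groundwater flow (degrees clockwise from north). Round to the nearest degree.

With h = a·x + b·y + c and OW-A as origin, the differences give:
  (-50)·a + 0·b = +0.02
  (-55)·a + 80·b = -0.03
Eliminate b (×80 and ×0, subtract): -4000·a = 1.600 → a = ∂h/∂x = -0.0004000
Back-substitute: b = ∂h/∂y = -0.0006500.
Flow direction (−∇h) has components (+0.0004000 E, +0.0006500 N).
Azimuth = atan2(E, N) = atan2(+0.0004000, +0.0006500) = 31.6° ≈ 032°.

032°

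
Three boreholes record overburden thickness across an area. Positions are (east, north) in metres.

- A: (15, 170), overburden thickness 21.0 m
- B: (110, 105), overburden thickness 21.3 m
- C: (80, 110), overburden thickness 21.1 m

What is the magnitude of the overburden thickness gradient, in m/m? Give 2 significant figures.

0.010 m/m

With d = a·x + b·y + c and A as origin, the differences give:
  95·a + (-65)·b = +0.3
  65·a + (-60)·b = +0.1
Eliminate b (×(-60) and ×(-65), subtract): -1475·a = -11.50 → a = ∂d/∂x = +0.007797
Back-substitute: b = ∂d/∂y = +0.006780.
|∇f| = √(0.007797² + 0.006780²) = 0.01033 m/m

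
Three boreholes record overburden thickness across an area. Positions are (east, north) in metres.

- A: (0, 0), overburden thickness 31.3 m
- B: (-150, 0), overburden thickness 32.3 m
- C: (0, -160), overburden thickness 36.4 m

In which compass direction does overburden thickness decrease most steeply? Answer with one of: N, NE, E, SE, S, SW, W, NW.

N

∂d/∂x = (32.3 − 31.3) / (-150 − 0) = -0.006667
∂d/∂y = (36.4 − 31.3) / (-160 − 0) = -0.03187
Steepest decrease is along −∇f = (+0.006667 E, +0.03187 N) → north.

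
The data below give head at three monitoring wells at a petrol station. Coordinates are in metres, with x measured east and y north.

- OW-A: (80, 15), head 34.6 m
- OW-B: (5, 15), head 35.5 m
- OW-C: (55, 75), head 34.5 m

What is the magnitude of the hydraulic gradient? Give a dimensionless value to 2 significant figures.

0.014

Taking OW-A as reference: OW-B−OW-A = (-75, 0, +0.9); OW-C−OW-A = (-25, 60, -0.1).
Determinant of the coordinate differences = (-75)·60 − (-25)·0 = -4500.
∂h/∂x = [(+0.9)·60 − (-0.1)·0] / -4500 = -0.01200
∂h/∂y = [(-75)·(-0.1) − (-25)·(+0.9)] / -4500 = -0.006667
|∇h| = √(-0.01200² + -0.006667²) = 0.01373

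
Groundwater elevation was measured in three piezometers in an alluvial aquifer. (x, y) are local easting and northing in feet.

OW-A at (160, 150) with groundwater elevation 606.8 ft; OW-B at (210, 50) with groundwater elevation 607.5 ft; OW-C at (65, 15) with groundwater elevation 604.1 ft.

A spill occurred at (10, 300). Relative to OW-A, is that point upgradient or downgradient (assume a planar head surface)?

With h = a·x + b·y + c and OW-A as origin, the differences give:
  50·a + (-100)·b = +0.7
  (-95)·a + (-135)·b = -2.7
Eliminate b (×(-135) and ×(-100), subtract): -16250·a = -364.50 → a = ∂h/∂x = +0.02243
Back-substitute: b = ∂h/∂y = +0.004215.
Head at (10, 300) = 606.8 + (+0.02243)·(-150) + (+0.004215)·(150) = 604.07 ft.
That is lower than the 606.8 ft at OW-A, so the point is downgradient.

downgradient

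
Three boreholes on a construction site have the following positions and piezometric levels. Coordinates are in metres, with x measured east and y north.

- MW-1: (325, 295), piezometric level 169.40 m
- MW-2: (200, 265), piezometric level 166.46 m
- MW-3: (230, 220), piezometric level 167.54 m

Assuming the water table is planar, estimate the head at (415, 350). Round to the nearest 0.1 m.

171.3 m

Taking MW-1 as reference: MW-2−MW-1 = (-125, -30, -2.94); MW-3−MW-1 = (-95, -75, -1.86).
Determinant of the coordinate differences = (-125)·(-75) − (-95)·(-30) = 6525.
∂h/∂x = [(-2.94)·(-75) − (-1.86)·(-30)] / 6525 = +0.02524
∂h/∂y = [(-125)·(-1.86) − (-95)·(-2.94)] / 6525 = -0.007172
h(415, 350) = 169.40 + (+0.02524)·(90) + (-0.007172)·(55) = 169.40 +2.272 -0.394 = 171.277 m.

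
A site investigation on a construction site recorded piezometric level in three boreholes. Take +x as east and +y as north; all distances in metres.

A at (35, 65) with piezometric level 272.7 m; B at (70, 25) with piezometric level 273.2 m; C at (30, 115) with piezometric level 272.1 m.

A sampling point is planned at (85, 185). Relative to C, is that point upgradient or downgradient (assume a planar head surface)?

downgradient

With h = a·x + b·y + c and A as origin, the differences give:
  35·a + (-40)·b = +0.5
  (-5)·a + 50·b = -0.6
Eliminate b (×50 and ×(-40), subtract): 1550·a = 1.00 → a = ∂h/∂x = +0.0006452
Back-substitute: b = ∂h/∂y = -0.01194.
Head at (85, 185) = 272.7 + (+0.0006452)·(50) + (-0.01194)·(120) = 271.30 m.
That is lower than the 272.1 m at C, so the point is downgradient.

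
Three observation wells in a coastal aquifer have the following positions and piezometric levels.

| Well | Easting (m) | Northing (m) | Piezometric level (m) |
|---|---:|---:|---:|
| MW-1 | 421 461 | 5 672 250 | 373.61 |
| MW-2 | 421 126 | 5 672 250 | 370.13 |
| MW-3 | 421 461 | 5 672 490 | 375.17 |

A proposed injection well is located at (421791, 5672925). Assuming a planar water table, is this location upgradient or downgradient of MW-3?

∂h/∂x = (370.13 − 373.61) / (421126 − 421461) = +0.01039
∂h/∂y = (375.17 − 373.61) / (5672490 − 5672250) = +0.006500
Head at (421791, 5672925) = 373.61 + (+0.01039)·(330) + (+0.006500)·(675) = 381.43 m.
That is higher than the 375.17 m at MW-3, so the point is upgradient.

upgradient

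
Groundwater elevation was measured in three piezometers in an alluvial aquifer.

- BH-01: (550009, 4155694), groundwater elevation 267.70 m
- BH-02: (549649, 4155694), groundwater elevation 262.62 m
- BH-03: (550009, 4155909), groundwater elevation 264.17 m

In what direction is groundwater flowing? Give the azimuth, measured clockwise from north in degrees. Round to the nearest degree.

319°

∂h/∂x = (262.62 − 267.70) / (549649 − 550009) = +0.01411
∂h/∂y = (264.17 − 267.70) / (4155909 − 4155694) = -0.01642
Flow direction (−∇h) has components (-0.01411 E, +0.01642 N).
Azimuth = atan2(E, N) = atan2(-0.01411, +0.01642) = 319.3° ≈ 319°.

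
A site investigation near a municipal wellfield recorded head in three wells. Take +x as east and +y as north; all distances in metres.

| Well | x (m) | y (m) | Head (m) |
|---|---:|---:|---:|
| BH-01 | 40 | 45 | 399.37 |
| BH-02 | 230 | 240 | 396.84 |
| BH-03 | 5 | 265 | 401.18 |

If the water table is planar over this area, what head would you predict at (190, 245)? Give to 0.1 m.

Taking BH-01 as reference: BH-02−BH-01 = (190, 195, -2.53); BH-03−BH-01 = (-35, 220, +1.81).
Solve a·Δx + b·Δy = Δh: det = 190·220 − (-35)·195 = 48625.
∂h/∂x = [(-2.53)·220 − (+1.81)·195] / 48625 = -0.01871
∂h/∂y = [190·(+1.81) − (-35)·(-2.53)] / 48625 = +0.005251
h(190, 245) = 399.37 + (-0.01871)·(150) + (+0.005251)·(200) = 399.37 -2.806 +1.050 = 397.614 m.

397.6 m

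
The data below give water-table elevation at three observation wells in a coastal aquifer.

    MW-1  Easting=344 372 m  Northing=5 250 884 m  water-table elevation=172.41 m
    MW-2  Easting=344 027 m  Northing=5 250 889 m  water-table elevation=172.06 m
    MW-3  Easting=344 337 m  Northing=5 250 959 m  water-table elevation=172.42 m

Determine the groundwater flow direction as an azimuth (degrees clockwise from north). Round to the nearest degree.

Taking MW-1 as reference: MW-2−MW-1 = (-345, 5, -0.35); MW-3−MW-1 = (-35, 75, +0.01).
Solve a·Δx + b·Δy = Δh: det = (-345)·75 − (-35)·5 = -25700.
∂h/∂x = [(-0.35)·75 − (+0.01)·5] / -25700 = +0.001023
∂h/∂y = [(-345)·(+0.01) − (-35)·(-0.35)] / -25700 = +0.0006109
Flow direction (−∇h) has components (-0.001023 E, -0.0006109 N).
Azimuth = atan2(E, N) = atan2(-0.001023, -0.0006109) = 239.2° ≈ 239°.

239°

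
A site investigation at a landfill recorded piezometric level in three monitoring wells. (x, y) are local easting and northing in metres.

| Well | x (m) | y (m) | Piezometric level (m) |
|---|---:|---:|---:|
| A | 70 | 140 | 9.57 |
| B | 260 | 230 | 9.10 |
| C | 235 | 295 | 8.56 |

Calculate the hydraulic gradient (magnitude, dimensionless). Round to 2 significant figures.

0.0079

Differences from A: to B (Δx, Δy, Δh) = (190, 90, -0.47); to C = (165, 155, -1.01).
Solve a·Δx + b·Δy = Δh: det = 190·155 − 165·90 = 14600.
∂h/∂x = [(-0.47)·155 − (-1.01)·90] / 14600 = +0.001236
∂h/∂y = [190·(-1.01) − 165·(-0.47)] / 14600 = -0.007832
|∇h| = √(0.001236² + -0.007832²) = 0.007929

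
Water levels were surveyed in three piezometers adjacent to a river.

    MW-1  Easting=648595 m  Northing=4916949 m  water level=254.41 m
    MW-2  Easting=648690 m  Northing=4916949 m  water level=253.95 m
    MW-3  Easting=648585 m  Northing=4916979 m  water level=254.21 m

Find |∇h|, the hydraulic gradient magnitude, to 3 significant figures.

0.00959

Three-point gradient (reference MW-1): Δ to MW-2 = (95, 0, -0.46), Δ to MW-3 = (-10, 30, -0.20).
∂h/∂x = -0.004842, ∂h/∂y = -0.008281 (det = 2850).
|∇h| = √(-0.004842² + -0.008281²) = 0.009593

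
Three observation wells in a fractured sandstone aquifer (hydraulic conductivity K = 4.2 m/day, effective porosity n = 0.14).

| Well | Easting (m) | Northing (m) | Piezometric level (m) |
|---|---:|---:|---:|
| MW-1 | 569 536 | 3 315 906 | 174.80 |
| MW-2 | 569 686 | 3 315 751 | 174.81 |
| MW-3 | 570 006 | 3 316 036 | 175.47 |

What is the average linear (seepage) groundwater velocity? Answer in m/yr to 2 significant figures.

17 m/yr

Taking MW-1 as reference: MW-2−MW-1 = (150, -155, +0.01); MW-3−MW-1 = (470, 130, +0.67).
Determinant of the coordinate differences = 150·130 − 470·(-155) = 92350.
∂h/∂x = [(+0.01)·130 − (+0.67)·(-155)] / 92350 = +0.001139
∂h/∂y = [150·(+0.67) − 470·(+0.01)] / 92350 = +0.001037
|∇h| = √(0.001139² + 0.001037²) = 0.00154
Seepage velocity v = K·i/n = 4.2 × 0.00154 / 0.14 = 0.0462 m/day = 16.87 m/yr.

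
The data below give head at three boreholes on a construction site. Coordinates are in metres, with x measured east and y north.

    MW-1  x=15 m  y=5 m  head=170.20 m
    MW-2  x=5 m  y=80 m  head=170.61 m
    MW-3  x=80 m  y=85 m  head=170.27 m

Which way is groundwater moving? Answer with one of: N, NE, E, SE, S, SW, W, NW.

SE

With h = a·x + b·y + c and MW-1 as origin, the differences give:
  (-10)·a + 75·b = +0.41
  65·a + 80·b = +0.07
Eliminate b (×80 and ×75, subtract): -5675·a = 27.550 → a = ∂h/∂x = -0.004855
Back-substitute: b = ∂h/∂y = +0.004819.
Flow = −∇h = (+0.004855 east, -0.004819 north), which points southeast.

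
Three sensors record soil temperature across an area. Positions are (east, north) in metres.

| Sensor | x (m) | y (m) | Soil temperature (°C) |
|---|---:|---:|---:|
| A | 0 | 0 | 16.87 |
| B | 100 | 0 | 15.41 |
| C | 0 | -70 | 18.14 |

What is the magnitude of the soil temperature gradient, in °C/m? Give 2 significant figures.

∂T/∂x = (15.41 − 16.87) / (100 − 0) = -0.01460
∂T/∂y = (18.14 − 16.87) / (-70 − 0) = -0.01814
|∇f| = √(-0.01460² + -0.01814²) = 0.02329 °C/m

0.023 °C/m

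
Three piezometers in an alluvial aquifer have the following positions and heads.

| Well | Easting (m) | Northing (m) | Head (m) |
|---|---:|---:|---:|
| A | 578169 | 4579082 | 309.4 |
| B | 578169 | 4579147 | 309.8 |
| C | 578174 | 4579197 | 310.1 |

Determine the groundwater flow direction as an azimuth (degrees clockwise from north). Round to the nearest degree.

Differences from A: to B (Δx, Δy, Δh) = (0, 65, +0.4); to C = (5, 115, +0.7).
Determinant of the coordinate differences = 0·115 − 5·65 = -325.
∂h/∂x = [(+0.4)·115 − (+0.7)·65] / -325 = -0.001538
∂h/∂y = [0·(+0.7) − 5·(+0.4)] / -325 = +0.006154
Flow direction (−∇h) has components (+0.001538 E, -0.006154 N).
Azimuth = atan2(E, N) = atan2(+0.001538, -0.006154) = 166.0° ≈ 166°.

166°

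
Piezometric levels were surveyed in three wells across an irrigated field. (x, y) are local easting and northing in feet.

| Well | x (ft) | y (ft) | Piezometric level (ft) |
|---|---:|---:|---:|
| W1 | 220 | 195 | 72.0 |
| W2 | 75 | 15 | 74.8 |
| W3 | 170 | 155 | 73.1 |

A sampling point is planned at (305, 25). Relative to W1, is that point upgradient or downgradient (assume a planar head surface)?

Taking W1 as reference: W2−W1 = (-145, -180, +2.8); W3−W1 = (-50, -40, +1.1).
Determinant of the coordinate differences = (-145)·(-40) − (-50)·(-180) = -3200.
∂h/∂x = [(+2.8)·(-40) − (+1.1)·(-180)] / -3200 = -0.02687
∂h/∂y = [(-145)·(+1.1) − (-50)·(+2.8)] / -3200 = +0.006094
Head at (305, 25) = 72.0 + (-0.02687)·(85) + (+0.006094)·(-170) = 68.68 ft.
That is lower than the 72.0 ft at W1, so the point is downgradient.

downgradient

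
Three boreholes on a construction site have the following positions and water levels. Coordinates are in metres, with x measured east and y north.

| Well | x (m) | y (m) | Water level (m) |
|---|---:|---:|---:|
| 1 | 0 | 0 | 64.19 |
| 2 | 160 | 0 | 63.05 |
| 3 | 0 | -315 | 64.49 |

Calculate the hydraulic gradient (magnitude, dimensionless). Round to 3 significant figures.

0.00719

∂h/∂x = (63.05 − 64.19) / (160 − 0) = -0.007125
∂h/∂y = (64.49 − 64.19) / (-315 − 0) = -0.0009524
|∇h| = √(-0.007125² + -0.0009524²) = 0.007188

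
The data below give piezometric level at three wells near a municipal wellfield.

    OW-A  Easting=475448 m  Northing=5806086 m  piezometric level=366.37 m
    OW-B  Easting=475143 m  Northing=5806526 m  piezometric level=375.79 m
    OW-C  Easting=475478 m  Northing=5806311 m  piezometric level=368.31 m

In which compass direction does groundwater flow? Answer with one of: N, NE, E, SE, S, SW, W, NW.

SE

Taking OW-A as reference: OW-B−OW-A = (-305, 440, +9.42); OW-C−OW-A = (30, 225, +1.94).
Solve a·Δx + b·Δy = Δh: det = (-305)·225 − 30·440 = -81825.
∂h/∂x = [(+9.42)·225 − (+1.94)·440] / -81825 = -0.01547
∂h/∂y = [(-305)·(+1.94) − 30·(+9.42)] / -81825 = +0.01068
Flow = −∇h = (+0.01547 east, -0.01068 north), which points southeast.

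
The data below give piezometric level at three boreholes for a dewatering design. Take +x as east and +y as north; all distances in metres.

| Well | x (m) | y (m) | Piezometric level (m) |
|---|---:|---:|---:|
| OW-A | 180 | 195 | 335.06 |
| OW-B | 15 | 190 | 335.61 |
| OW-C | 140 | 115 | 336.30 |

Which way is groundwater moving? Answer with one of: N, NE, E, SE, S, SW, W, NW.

Differences from OW-A: to OW-B (Δx, Δy, Δh) = (-165, -5, +0.55); to OW-C = (-40, -80, +1.24).
Determinant of the coordinate differences = (-165)·(-80) − (-40)·(-5) = 13000.
∂h/∂x = [(+0.55)·(-80) − (+1.24)·(-5)] / 13000 = -0.002908
∂h/∂y = [(-165)·(+1.24) − (-40)·(+0.55)] / 13000 = -0.01405
Flow = −∇h = (+0.002908 east, +0.01405 north), which points north.

N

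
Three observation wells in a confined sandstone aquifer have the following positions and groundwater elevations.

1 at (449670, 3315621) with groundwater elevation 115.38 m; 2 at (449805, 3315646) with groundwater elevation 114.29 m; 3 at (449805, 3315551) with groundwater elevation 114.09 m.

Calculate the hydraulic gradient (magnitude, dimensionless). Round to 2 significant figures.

Taking 1 as reference: 2−1 = (135, 25, -1.09); 3−1 = (135, -70, -1.29).
Solve a·Δx + b·Δy = Δh: det = 135·(-70) − 135·25 = -12825.
∂h/∂x = [(-1.09)·(-70) − (-1.29)·25] / -12825 = -0.008464
∂h/∂y = [135·(-1.29) − 135·(-1.09)] / -12825 = +0.002105
|∇h| = √(-0.008464² + 0.002105²) = 0.008722

0.0087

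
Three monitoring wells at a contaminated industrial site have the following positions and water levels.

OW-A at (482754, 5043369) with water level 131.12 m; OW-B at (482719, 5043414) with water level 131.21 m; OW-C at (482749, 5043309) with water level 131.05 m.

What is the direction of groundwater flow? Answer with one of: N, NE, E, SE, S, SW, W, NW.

SE

Differences from OW-A: to OW-B (Δx, Δy, Δh) = (-35, 45, +0.09); to OW-C = (-5, -60, -0.07).
Solve a·Δx + b·Δy = Δh: det = (-35)·(-60) − (-5)·45 = 2325.
∂h/∂x = [(+0.09)·(-60) − (-0.07)·45] / 2325 = -0.0009677
∂h/∂y = [(-35)·(-0.07) − (-5)·(+0.09)] / 2325 = +0.001247
Flow = −∇h = (+0.0009677 east, -0.001247 north), which points southeast.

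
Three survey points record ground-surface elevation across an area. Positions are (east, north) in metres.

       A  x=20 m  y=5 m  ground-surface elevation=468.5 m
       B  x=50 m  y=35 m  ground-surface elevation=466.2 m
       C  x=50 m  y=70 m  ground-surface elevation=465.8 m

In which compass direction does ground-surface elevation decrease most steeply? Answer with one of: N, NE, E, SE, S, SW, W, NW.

E

Differences from A: to B (Δx, Δy, Δh) = (30, 30, -2.3); to C = (30, 65, -2.7).
Determinant of the coordinate differences = 30·65 − 30·30 = 1050.
∂z/∂x = [(-2.3)·65 − (-2.7)·30] / 1050 = -0.06524
∂z/∂y = [30·(-2.7) − 30·(-2.3)] / 1050 = -0.01143
Steepest decrease is along −∇f = (+0.06524 E, +0.01143 N) → east.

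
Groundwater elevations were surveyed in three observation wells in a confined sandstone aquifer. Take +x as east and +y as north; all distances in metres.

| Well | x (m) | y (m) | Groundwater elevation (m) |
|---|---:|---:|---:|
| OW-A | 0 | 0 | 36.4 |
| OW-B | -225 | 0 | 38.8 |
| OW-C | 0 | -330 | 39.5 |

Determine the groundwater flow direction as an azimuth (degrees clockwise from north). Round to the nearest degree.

∂h/∂x = (38.8 − 36.4) / (-225 − 0) = -0.01067
∂h/∂y = (39.5 − 36.4) / (-330 − 0) = -0.009394
Flow direction (−∇h) has components (+0.01067 E, +0.009394 N).
Azimuth = atan2(E, N) = atan2(+0.01067, +0.009394) = 48.6° ≈ 049°.

049°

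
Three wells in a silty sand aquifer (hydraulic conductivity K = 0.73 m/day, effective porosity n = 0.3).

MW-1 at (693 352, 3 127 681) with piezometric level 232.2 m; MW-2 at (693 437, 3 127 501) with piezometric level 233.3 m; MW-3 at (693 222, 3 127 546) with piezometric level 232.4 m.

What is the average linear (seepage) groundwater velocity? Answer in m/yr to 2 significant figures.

5.0 m/yr

With h = a·x + b·y + c and MW-1 as origin, the differences give:
  85·a + (-180)·b = +1.1
  (-130)·a + (-135)·b = +0.2
Eliminate b (×(-135) and ×(-180), subtract): -34875·a = -112.50 → a = ∂h/∂x = +0.003226
Back-substitute: b = ∂h/∂y = -0.004588.
|∇h| = √(0.003226² + -0.004588²) = 0.005609
Seepage velocity v = K·i/n = 0.73 × 0.005609 / 0.3 = 0.01365 m/day = 4.986 m/yr.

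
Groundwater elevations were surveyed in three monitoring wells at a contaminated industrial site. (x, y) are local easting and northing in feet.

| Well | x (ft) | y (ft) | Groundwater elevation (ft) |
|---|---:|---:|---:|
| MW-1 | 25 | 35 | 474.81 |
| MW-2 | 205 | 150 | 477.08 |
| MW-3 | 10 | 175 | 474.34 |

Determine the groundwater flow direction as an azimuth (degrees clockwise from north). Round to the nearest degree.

With h = a·x + b·y + c and MW-1 as origin, the differences give:
  180·a + 115·b = +2.27
  (-15)·a + 140·b = -0.47
Eliminate b (×140 and ×115, subtract): 26925·a = 371.850 → a = ∂h/∂x = +0.01381
Back-substitute: b = ∂h/∂y = -0.001877.
Flow direction (−∇h) has components (-0.01381 E, +0.001877 N).
Azimuth = atan2(E, N) = atan2(-0.01381, +0.001877) = 277.7° ≈ 278°.

278°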